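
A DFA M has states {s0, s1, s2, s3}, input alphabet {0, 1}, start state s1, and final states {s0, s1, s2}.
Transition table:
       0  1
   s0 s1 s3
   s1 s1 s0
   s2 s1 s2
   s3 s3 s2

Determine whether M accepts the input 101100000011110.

accepted

s1 --1--> s0
s0 --0--> s1
s1 --1--> s0
s0 --1--> s3
s3 --0--> s3
s3 --0--> s3
s3 --0--> s3
s3 --0--> s3
s3 --0--> s3
s3 --0--> s3
s3 --1--> s2
s2 --1--> s2
s2 --1--> s2
s2 --1--> s2
s2 --0--> s1
End in state s1, which is an accepting state.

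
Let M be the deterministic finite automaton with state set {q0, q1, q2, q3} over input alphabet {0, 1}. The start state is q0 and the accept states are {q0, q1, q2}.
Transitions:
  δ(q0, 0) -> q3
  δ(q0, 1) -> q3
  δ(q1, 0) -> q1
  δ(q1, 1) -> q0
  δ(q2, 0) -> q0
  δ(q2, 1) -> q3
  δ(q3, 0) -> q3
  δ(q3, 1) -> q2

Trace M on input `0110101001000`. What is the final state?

q0 --0--> q3
q3 --1--> q2
q2 --1--> q3
q3 --0--> q3
q3 --1--> q2
q2 --0--> q0
q0 --1--> q3
q3 --0--> q3
q3 --0--> q3
q3 --1--> q2
q2 --0--> q0
q0 --0--> q3
q3 --0--> q3

q3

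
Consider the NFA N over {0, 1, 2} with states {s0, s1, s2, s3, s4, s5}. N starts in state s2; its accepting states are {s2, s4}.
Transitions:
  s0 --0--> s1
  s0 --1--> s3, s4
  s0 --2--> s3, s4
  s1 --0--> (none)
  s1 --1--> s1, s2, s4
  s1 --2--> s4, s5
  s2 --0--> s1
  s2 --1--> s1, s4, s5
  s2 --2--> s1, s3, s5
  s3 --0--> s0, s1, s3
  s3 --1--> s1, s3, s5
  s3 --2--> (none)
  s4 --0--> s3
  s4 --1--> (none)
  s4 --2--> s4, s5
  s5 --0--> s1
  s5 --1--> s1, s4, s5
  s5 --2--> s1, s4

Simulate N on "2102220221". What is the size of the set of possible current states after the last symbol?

Start: {s2}
read 2: {s1, s3, s5}
read 1: {s1, s2, s3, s4, s5}
read 0: {s0, s1, s3}
read 2: {s3, s4, s5}
read 2: {s1, s4, s5}
read 2: {s1, s4, s5}
read 0: {s1, s3}
read 2: {s4, s5}
read 2: {s1, s4, s5}
read 1: {s1, s2, s4, s5}
Final reachable set {s1, s2, s4, s5} has 4 states.

4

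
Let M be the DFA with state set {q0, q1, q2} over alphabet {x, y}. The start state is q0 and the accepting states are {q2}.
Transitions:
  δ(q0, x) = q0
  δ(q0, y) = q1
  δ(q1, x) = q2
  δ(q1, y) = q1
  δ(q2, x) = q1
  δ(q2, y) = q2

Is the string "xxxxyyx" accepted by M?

accepted

q0 --x--> q0
q0 --x--> q0
q0 --x--> q0
q0 --x--> q0
q0 --y--> q1
q1 --y--> q1
q1 --x--> q2
End in state q2, which is an accepting state.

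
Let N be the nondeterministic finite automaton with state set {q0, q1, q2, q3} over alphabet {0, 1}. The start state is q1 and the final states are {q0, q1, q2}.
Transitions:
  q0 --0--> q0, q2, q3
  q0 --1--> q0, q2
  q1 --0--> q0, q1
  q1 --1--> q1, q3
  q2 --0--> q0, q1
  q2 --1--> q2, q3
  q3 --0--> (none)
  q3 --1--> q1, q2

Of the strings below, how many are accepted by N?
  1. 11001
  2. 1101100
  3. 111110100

3

11001: accepted
1101100: accepted
111110100: accepted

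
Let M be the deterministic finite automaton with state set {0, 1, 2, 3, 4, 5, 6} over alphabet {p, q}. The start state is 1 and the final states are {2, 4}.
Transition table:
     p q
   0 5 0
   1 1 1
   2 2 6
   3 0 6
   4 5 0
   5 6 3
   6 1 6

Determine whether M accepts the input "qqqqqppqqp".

1 --q--> 1
1 --q--> 1
1 --q--> 1
1 --q--> 1
1 --q--> 1
1 --p--> 1
1 --p--> 1
1 --q--> 1
1 --q--> 1
1 --p--> 1
End in state 1, which is not an accepting state.

rejected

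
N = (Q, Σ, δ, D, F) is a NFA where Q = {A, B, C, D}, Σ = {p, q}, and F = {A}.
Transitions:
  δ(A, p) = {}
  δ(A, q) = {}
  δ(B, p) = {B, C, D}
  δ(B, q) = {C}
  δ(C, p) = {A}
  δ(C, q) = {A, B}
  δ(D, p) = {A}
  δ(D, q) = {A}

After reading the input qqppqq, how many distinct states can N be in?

0

Start: {D}
read q: {A}
read q: {}
The reachable set is empty and stays empty for the remaining 4 symbols.
Final reachable set {} has 0 states.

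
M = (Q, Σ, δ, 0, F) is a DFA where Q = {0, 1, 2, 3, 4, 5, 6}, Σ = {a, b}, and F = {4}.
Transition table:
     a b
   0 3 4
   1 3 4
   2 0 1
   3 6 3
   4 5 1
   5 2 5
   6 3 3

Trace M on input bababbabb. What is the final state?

0 --b--> 4
4 --a--> 5
5 --b--> 5
5 --a--> 2
2 --b--> 1
1 --b--> 4
4 --a--> 5
5 --b--> 5
5 --b--> 5

5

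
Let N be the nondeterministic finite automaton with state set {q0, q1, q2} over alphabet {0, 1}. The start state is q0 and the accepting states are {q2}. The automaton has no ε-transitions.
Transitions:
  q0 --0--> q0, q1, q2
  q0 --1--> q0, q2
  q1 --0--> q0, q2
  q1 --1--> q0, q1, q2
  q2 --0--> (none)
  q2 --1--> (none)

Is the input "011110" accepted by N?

Start: {q0}
read 0: {q0, q1, q2}
read 1: {q0, q1, q2}
read 1: {q0, q1, q2}
read 1: {q0, q1, q2}
read 1: {q0, q1, q2}
read 0: {q0, q1, q2}
Reachable ∩ accepting = {q2} — nonempty.

accepted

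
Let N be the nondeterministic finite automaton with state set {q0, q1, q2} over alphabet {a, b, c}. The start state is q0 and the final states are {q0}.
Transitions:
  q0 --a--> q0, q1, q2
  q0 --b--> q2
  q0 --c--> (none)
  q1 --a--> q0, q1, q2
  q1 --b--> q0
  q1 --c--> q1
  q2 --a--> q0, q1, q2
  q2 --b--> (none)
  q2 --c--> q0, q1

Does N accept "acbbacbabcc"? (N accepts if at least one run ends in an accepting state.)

rejected

Start: {q0}
read a: {q0, q1, q2}
read c: {q0, q1}
read b: {q0, q2}
read b: {q2}
read a: {q0, q1, q2}
read c: {q0, q1}
read b: {q0, q2}
read a: {q0, q1, q2}
read b: {q0, q2}
read c: {q0, q1}
read c: {q1}
Reachable ∩ accepting = {} — empty.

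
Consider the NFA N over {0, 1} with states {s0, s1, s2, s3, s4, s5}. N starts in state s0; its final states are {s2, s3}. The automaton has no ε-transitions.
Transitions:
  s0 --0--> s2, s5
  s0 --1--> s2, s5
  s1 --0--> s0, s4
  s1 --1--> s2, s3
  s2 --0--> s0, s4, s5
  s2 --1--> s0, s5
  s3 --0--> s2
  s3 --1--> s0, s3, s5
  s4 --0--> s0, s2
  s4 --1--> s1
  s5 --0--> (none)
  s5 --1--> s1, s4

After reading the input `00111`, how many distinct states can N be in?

6

Start: {s0}
read 0: {s2, s5}
read 0: {s0, s4, s5}
read 1: {s1, s2, s4, s5}
read 1: {s0, s1, s2, s3, s4, s5}
read 1: {s0, s1, s2, s3, s4, s5}
Final reachable set {s0, s1, s2, s3, s4, s5} has 6 states.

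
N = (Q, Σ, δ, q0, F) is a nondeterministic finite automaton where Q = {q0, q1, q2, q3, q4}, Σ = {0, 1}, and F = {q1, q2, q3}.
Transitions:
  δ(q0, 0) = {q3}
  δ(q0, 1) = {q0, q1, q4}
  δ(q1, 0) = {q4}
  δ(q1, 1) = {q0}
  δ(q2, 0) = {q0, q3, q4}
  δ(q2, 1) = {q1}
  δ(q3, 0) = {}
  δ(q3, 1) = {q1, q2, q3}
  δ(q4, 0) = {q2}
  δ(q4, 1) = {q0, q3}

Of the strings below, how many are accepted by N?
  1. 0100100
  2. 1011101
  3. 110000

3

0100100: accepted
1011101: accepted
110000: accepted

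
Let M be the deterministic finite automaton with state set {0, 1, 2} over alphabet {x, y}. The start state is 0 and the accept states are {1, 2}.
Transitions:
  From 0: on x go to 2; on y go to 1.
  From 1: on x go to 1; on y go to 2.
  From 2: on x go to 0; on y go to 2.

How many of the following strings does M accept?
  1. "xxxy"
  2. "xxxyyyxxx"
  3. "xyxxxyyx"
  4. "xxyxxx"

2

"xxxy": accepted
"xxxyyyxxx": rejected
"xyxxxyyx": rejected
"xxyxxx": accepted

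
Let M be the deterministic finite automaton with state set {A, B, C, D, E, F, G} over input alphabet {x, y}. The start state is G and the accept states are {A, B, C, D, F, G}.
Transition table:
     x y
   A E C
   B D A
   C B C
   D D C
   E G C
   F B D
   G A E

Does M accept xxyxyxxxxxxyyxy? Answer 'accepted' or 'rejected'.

G --x--> A
A --x--> E
E --y--> C
C --x--> B
B --y--> A
A --x--> E
E --x--> G
G --x--> A
A --x--> E
E --x--> G
G --x--> A
A --y--> C
C --y--> C
C --x--> B
B --y--> A
End in state A, which is an accepting state.

accepted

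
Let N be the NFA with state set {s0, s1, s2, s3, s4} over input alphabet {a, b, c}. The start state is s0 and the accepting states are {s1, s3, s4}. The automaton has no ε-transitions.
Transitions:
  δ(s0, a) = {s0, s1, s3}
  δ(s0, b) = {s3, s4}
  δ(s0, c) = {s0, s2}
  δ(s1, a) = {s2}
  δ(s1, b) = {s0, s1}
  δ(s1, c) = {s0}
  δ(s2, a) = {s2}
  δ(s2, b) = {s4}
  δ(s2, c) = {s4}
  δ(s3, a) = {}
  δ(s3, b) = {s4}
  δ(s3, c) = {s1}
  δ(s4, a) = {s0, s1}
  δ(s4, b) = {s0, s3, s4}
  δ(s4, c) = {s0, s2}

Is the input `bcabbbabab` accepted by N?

Start: {s0}
read b: {s3, s4}
read c: {s0, s1, s2}
read a: {s0, s1, s2, s3}
read b: {s0, s1, s3, s4}
read b: {s0, s1, s3, s4}
read b: {s0, s1, s3, s4}
read a: {s0, s1, s2, s3}
read b: {s0, s1, s3, s4}
read a: {s0, s1, s2, s3}
read b: {s0, s1, s3, s4}
Reachable ∩ accepting = {s1, s3, s4} — nonempty.

accepted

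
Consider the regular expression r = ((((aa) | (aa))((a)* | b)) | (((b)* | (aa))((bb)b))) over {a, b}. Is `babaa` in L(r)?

no

Neither (((aa)|(aa))((a)*|b)) nor (((b)*|(aa))((bb)b)) matches babaa.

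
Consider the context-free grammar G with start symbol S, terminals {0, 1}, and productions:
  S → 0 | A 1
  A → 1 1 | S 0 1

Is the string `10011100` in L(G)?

no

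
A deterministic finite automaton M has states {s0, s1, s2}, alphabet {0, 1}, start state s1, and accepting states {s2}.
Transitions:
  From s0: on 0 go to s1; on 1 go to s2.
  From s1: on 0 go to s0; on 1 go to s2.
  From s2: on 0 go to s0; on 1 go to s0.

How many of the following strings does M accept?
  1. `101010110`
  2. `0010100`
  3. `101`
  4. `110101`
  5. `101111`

2

`101010110`: rejected
`0010100`: rejected
`101`: accepted
`110101`: accepted
`101111`: rejected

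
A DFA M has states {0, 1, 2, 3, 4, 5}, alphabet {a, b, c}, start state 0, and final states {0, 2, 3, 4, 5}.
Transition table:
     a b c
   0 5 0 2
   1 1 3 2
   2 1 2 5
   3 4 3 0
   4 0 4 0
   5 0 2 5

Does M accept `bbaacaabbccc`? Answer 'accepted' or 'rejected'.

0 --b--> 0
0 --b--> 0
0 --a--> 5
5 --a--> 0
0 --c--> 2
2 --a--> 1
1 --a--> 1
1 --b--> 3
3 --b--> 3
3 --c--> 0
0 --c--> 2
2 --c--> 5
End in state 5, which is an accepting state.

accepted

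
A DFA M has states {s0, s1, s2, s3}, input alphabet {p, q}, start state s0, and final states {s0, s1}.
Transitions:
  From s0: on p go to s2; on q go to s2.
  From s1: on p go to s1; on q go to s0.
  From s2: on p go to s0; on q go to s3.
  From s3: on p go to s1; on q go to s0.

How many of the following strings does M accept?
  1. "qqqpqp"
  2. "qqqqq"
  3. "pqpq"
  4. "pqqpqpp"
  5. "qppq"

3

"qqqpqp": accepted
"qqqqq": rejected
"pqpq": accepted
"pqqpqpp": accepted
"qppq": rejected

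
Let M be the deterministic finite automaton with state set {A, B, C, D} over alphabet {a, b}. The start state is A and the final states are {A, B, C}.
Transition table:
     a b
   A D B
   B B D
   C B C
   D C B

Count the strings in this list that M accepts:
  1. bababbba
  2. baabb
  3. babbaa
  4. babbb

bababbba: accepted
baabb: accepted
babbaa: accepted
babbb: rejected

3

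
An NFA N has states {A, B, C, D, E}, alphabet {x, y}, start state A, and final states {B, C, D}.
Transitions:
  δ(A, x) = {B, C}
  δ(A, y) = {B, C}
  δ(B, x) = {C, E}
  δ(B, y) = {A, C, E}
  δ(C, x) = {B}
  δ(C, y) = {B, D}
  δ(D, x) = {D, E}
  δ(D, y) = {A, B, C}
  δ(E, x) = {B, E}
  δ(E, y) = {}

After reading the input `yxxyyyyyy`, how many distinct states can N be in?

5

Start: {A}
read y: {B, C}
read x: {B, C, E}
read x: {B, C, E}
read y: {A, B, C, D, E}
read y: {A, B, C, D, E}
read y: {A, B, C, D, E}
read y: {A, B, C, D, E}
read y: {A, B, C, D, E}
read y: {A, B, C, D, E}
Final reachable set {A, B, C, D, E} has 5 states.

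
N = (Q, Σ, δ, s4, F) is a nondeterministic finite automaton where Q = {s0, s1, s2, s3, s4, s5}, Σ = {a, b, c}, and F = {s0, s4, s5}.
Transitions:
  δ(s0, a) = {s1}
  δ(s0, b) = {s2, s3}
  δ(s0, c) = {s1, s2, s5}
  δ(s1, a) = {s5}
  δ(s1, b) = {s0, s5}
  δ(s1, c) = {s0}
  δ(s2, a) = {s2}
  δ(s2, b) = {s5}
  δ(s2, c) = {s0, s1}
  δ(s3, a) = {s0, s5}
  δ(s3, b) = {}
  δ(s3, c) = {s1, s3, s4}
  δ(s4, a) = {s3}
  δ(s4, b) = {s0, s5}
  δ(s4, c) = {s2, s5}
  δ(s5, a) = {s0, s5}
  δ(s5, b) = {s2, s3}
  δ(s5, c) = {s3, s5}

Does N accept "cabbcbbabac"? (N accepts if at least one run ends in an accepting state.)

Start: {s4}
read c: {s2, s5}
read a: {s0, s2, s5}
read b: {s2, s3, s5}
read b: {s2, s3, s5}
read c: {s0, s1, s3, s4, s5}
read b: {s0, s2, s3, s5}
read b: {s2, s3, s5}
read a: {s0, s2, s5}
read b: {s2, s3, s5}
read a: {s0, s2, s5}
read c: {s0, s1, s2, s3, s5}
Reachable ∩ accepting = {s0, s5} — nonempty.

accepted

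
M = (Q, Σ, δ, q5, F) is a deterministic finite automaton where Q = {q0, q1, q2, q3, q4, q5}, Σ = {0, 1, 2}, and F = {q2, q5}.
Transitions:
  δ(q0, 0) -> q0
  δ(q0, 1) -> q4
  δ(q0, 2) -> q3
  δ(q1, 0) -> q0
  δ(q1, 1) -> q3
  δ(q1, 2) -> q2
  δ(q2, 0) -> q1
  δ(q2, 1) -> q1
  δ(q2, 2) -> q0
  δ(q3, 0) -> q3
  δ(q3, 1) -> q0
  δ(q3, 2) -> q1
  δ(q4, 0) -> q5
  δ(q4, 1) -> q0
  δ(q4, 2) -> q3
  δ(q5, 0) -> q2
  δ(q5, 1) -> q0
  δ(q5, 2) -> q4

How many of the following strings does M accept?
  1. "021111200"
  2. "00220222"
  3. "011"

"021111200": rejected
"00220222": accepted
"011": rejected

1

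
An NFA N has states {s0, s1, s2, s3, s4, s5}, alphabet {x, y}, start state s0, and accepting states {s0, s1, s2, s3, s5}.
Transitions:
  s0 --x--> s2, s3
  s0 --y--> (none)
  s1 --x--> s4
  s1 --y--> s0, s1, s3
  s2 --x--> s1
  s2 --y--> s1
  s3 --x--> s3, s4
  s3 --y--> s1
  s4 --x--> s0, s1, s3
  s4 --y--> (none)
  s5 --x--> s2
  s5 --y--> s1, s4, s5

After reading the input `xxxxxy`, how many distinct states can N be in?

Start: {s0}
read x: {s2, s3}
read x: {s1, s3, s4}
read x: {s0, s1, s3, s4}
read x: {s0, s1, s2, s3, s4}
read x: {s0, s1, s2, s3, s4}
read y: {s0, s1, s3}
Final reachable set {s0, s1, s3} has 3 states.

3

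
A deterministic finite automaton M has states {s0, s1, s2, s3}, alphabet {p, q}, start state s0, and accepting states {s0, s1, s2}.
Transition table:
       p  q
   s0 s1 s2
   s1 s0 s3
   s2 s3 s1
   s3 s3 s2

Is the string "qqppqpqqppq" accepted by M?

rejected

s0 --q--> s2
s2 --q--> s1
s1 --p--> s0
s0 --p--> s1
s1 --q--> s3
s3 --p--> s3
s3 --q--> s2
s2 --q--> s1
s1 --p--> s0
s0 --p--> s1
s1 --q--> s3
End in state s3, which is not an accepting state.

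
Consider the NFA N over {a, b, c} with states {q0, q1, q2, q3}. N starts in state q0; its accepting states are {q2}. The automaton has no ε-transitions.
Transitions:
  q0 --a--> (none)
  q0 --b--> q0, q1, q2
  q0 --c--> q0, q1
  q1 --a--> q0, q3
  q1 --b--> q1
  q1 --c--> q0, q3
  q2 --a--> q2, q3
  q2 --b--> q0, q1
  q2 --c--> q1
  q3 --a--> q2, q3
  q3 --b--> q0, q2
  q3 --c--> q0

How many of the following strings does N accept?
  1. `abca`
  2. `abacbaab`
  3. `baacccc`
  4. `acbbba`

`abca`: rejected
`abacbaab`: rejected
`baacccc`: rejected
`acbbba`: rejected

0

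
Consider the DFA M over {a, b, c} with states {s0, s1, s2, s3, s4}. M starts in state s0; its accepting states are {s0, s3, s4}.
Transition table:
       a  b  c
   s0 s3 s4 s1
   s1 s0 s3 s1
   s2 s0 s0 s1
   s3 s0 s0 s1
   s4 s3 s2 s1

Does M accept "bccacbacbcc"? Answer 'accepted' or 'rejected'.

s0 --b--> s4
s4 --c--> s1
s1 --c--> s1
s1 --a--> s0
s0 --c--> s1
s1 --b--> s3
s3 --a--> s0
s0 --c--> s1
s1 --b--> s3
s3 --c--> s1
s1 --c--> s1
End in state s1, which is not an accepting state.

rejected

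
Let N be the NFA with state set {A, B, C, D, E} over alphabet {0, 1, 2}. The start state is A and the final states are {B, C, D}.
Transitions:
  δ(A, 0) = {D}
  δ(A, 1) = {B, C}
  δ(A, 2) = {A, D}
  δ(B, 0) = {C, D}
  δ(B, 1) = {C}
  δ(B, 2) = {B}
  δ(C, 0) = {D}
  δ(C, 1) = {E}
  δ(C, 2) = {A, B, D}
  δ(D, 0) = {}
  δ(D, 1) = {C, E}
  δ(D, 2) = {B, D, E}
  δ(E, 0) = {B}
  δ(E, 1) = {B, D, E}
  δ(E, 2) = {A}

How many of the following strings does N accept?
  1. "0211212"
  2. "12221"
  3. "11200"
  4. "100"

4

"0211212": accepted
"12221": accepted
"11200": accepted
"100": accepted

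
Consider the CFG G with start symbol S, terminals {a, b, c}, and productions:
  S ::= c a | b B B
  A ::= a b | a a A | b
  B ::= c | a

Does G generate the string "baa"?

yes

S ⇒ bBB ⇒ baB ⇒ baa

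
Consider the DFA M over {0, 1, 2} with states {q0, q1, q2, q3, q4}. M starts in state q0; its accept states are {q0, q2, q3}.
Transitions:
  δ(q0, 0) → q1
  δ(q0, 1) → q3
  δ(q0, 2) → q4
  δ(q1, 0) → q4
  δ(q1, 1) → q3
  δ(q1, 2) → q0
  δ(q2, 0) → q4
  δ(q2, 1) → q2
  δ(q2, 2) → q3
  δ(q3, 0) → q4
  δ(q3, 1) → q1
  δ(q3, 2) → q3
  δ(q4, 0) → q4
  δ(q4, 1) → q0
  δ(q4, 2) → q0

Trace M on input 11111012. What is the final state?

q0 --1--> q3
q3 --1--> q1
q1 --1--> q3
q3 --1--> q1
q1 --1--> q3
q3 --0--> q4
q4 --1--> q0
q0 --2--> q4

q4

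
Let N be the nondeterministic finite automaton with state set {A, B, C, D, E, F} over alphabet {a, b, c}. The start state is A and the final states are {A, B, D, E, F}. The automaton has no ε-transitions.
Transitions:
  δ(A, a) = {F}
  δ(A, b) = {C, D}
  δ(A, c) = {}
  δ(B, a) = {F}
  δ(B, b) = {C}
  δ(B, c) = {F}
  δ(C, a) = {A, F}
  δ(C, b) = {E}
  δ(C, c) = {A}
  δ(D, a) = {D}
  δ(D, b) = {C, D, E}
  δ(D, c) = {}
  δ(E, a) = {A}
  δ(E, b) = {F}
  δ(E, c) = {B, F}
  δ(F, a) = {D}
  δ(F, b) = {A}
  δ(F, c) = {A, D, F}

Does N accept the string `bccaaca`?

Start: {A}
read b: {C, D}
read c: {A}
read c: {}
The reachable set is empty and stays empty for the remaining 4 symbols.
Reachable ∩ accepting = {} — empty.

rejected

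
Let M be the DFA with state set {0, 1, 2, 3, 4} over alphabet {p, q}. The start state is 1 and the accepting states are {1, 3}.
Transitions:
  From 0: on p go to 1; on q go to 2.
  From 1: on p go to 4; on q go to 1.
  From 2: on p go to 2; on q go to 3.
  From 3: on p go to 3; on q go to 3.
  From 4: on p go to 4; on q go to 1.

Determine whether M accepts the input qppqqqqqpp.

1 --q--> 1
1 --p--> 4
4 --p--> 4
4 --q--> 1
1 --q--> 1
1 --q--> 1
1 --q--> 1
1 --q--> 1
1 --p--> 4
4 --p--> 4
End in state 4, which is not an accepting state.

rejected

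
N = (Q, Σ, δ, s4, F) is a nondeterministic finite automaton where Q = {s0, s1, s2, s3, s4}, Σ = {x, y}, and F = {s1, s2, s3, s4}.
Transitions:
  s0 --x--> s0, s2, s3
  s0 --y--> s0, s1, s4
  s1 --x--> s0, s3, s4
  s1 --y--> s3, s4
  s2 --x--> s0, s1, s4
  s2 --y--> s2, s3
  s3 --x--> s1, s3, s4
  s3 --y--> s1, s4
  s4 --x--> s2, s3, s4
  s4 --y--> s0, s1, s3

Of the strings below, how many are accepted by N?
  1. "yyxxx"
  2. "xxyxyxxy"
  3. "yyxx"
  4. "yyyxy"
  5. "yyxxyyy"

"yyxxx": accepted
"xxyxyxxy": accepted
"yyxx": accepted
"yyyxy": accepted
"yyxxyyy": accepted

5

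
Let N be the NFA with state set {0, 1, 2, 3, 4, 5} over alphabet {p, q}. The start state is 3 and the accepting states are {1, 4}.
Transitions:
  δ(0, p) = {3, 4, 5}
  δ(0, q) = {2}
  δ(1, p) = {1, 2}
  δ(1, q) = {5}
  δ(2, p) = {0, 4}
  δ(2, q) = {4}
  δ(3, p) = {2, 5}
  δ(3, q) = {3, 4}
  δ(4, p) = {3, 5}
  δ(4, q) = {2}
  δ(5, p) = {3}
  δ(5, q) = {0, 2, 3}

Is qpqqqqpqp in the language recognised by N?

Start: {3}
read q: {3, 4}
read p: {2, 3, 5}
read q: {0, 2, 3, 4}
read q: {2, 3, 4}
read q: {2, 3, 4}
read q: {2, 3, 4}
read p: {0, 2, 3, 4, 5}
read q: {0, 2, 3, 4}
read p: {0, 2, 3, 4, 5}
Reachable ∩ accepting = {4} — nonempty.

accepted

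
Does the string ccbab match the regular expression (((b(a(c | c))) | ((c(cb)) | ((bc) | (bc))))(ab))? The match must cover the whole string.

Split as ccb·ab: ((b(a(c|c)))|((c(cb))|((bc)|(bc)))) matches ccb and (ab) matches ab.

yes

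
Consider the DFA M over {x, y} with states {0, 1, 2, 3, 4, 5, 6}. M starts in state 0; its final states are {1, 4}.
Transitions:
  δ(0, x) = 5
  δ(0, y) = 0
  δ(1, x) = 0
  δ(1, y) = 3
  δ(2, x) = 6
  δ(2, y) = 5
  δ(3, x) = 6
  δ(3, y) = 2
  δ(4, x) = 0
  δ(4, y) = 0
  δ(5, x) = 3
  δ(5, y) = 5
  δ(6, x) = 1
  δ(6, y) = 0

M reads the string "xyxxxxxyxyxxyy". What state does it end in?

2

0 --x--> 5
5 --y--> 5
5 --x--> 3
3 --x--> 6
6 --x--> 1
1 --x--> 0
0 --x--> 5
5 --y--> 5
5 --x--> 3
3 --y--> 2
2 --x--> 6
6 --x--> 1
1 --y--> 3
3 --y--> 2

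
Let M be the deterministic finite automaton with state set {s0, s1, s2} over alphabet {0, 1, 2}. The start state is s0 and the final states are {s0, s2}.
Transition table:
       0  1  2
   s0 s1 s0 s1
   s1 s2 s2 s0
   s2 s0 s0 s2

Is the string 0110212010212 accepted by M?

s0 --0--> s1
s1 --1--> s2
s2 --1--> s0
s0 --0--> s1
s1 --2--> s0
s0 --1--> s0
s0 --2--> s1
s1 --0--> s2
s2 --1--> s0
s0 --0--> s1
s1 --2--> s0
s0 --1--> s0
s0 --2--> s1
End in state s1, which is not an accepting state.

rejected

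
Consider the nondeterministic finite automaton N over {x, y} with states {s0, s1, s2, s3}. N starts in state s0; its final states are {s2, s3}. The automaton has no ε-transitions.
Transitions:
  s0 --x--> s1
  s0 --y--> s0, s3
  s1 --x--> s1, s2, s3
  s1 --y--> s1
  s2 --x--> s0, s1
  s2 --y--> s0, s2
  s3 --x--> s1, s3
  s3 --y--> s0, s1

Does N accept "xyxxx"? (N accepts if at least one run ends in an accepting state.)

Start: {s0}
read x: {s1}
read y: {s1}
read x: {s1, s2, s3}
read x: {s0, s1, s2, s3}
read x: {s0, s1, s2, s3}
Reachable ∩ accepting = {s2, s3} — nonempty.

accepted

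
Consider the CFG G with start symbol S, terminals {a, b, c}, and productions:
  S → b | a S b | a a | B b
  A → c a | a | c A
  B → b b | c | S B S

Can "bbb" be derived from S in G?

S ⇒ Bb ⇒ bbb

yes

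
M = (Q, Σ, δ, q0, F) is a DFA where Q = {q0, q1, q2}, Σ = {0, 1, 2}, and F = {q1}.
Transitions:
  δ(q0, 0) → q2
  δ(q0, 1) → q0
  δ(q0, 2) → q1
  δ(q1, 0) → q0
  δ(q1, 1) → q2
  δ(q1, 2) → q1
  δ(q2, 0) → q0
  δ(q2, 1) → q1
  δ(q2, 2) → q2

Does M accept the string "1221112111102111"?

rejected

q0 --1--> q0
q0 --2--> q1
q1 --2--> q1
q1 --1--> q2
q2 --1--> q1
q1 --1--> q2
q2 --2--> q2
q2 --1--> q1
q1 --1--> q2
q2 --1--> q1
q1 --1--> q2
q2 --0--> q0
q0 --2--> q1
q1 --1--> q2
q2 --1--> q1
q1 --1--> q2
End in state q2, which is not an accepting state.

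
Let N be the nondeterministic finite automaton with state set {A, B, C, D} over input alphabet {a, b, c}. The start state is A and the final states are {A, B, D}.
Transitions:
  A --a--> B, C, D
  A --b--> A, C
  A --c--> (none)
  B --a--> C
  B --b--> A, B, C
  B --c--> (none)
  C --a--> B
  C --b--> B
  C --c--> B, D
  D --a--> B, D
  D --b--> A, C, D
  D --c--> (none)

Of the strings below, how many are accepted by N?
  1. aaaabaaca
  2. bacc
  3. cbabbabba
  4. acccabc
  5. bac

2

aaaabaaca: accepted
bacc: rejected
cbabbabba: rejected
acccabc: rejected
bac: accepted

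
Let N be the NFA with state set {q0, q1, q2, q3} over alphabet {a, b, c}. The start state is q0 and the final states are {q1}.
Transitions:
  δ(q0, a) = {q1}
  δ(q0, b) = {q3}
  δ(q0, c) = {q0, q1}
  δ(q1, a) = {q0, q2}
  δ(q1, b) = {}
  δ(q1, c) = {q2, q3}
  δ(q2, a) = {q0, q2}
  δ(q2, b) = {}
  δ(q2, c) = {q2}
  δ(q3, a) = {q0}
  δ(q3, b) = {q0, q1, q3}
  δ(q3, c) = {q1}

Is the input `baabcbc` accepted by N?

Start: {q0}
read b: {q3}
read a: {q0}
read a: {q1}
read b: {}
The reachable set is empty and stays empty for the remaining 3 symbols.
Reachable ∩ accepting = {} — empty.

rejected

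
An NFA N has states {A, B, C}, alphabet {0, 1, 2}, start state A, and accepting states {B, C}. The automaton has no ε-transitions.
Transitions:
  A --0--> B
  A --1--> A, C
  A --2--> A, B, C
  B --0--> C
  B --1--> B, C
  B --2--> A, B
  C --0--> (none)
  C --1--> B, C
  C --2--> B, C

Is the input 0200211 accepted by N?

Start: {A}
read 0: {B}
read 2: {A, B}
read 0: {B, C}
read 0: {C}
read 2: {B, C}
read 1: {B, C}
read 1: {B, C}
Reachable ∩ accepting = {B, C} — nonempty.

accepted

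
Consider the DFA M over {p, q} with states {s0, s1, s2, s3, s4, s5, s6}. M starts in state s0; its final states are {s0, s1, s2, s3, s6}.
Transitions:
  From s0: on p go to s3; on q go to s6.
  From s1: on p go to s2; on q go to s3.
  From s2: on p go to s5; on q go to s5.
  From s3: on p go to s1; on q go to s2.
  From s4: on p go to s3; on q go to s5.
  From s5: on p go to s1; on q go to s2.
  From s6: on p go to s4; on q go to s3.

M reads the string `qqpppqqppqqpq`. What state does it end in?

s2

s0 --q--> s6
s6 --q--> s3
s3 --p--> s1
s1 --p--> s2
s2 --p--> s5
s5 --q--> s2
s2 --q--> s5
s5 --p--> s1
s1 --p--> s2
s2 --q--> s5
s5 --q--> s2
s2 --p--> s5
s5 --q--> s2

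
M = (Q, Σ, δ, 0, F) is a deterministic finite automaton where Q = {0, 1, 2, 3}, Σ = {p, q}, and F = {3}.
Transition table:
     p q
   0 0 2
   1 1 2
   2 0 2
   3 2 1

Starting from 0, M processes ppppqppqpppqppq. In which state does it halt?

0 --p--> 0
0 --p--> 0
0 --p--> 0
0 --p--> 0
0 --q--> 2
2 --p--> 0
0 --p--> 0
0 --q--> 2
2 --p--> 0
0 --p--> 0
0 --p--> 0
0 --q--> 2
2 --p--> 0
0 --p--> 0
0 --q--> 2

2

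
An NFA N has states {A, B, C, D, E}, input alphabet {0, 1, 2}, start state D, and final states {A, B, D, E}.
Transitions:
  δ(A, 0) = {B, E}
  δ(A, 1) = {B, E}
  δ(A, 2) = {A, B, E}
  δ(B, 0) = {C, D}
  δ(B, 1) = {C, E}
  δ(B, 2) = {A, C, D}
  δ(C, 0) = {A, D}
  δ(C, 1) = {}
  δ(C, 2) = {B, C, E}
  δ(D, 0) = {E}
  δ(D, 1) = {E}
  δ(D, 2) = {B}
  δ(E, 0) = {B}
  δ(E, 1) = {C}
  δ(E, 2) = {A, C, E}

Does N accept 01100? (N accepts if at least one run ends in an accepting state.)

Start: {D}
read 0: {E}
read 1: {C}
read 1: {}
The reachable set is empty and stays empty for the remaining 2 symbols.
Reachable ∩ accepting = {} — empty.

rejected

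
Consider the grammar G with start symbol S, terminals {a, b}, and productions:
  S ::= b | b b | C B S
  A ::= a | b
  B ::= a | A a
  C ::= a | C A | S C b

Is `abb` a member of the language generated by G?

no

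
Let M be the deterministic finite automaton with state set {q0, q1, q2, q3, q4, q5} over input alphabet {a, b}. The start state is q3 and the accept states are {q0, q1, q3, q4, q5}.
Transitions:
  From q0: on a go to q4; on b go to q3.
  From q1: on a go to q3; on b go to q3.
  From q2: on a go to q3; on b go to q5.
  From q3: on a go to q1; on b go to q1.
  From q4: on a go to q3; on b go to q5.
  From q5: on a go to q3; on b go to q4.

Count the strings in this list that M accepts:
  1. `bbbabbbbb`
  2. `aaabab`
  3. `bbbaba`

`bbbabbbbb`: accepted
`aaabab`: accepted
`bbbaba`: accepted

3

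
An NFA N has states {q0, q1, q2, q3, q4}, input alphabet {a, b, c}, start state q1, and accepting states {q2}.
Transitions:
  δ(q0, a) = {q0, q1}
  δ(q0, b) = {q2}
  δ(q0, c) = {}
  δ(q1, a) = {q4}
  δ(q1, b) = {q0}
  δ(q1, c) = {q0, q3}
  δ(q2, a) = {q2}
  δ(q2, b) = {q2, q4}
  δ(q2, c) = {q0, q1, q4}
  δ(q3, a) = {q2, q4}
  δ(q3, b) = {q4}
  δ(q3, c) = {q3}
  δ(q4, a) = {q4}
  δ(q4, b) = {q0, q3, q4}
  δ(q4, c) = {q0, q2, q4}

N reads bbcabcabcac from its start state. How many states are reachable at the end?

5

Start: {q1}
read b: {q0}
read b: {q2}
read c: {q0, q1, q4}
read a: {q0, q1, q4}
read b: {q0, q2, q3, q4}
read c: {q0, q1, q2, q3, q4}
read a: {q0, q1, q2, q4}
read b: {q0, q2, q3, q4}
read c: {q0, q1, q2, q3, q4}
read a: {q0, q1, q2, q4}
read c: {q0, q1, q2, q3, q4}
Final reachable set {q0, q1, q2, q3, q4} has 5 states.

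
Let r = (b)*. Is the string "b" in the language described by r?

Split into 1 piece b; each matches b.

yes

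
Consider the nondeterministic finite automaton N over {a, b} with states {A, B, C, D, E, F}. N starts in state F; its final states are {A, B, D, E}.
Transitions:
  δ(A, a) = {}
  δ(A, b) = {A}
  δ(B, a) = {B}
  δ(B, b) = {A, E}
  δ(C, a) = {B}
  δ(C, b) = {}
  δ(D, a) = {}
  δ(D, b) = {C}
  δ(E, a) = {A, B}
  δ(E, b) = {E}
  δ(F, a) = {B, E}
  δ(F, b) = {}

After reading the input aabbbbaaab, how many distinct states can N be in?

2

Start: {F}
read a: {B, E}
read a: {A, B}
read b: {A, E}
read b: {A, E}
read b: {A, E}
read b: {A, E}
read a: {A, B}
read a: {B}
read a: {B}
read b: {A, E}
Final reachable set {A, E} has 2 states.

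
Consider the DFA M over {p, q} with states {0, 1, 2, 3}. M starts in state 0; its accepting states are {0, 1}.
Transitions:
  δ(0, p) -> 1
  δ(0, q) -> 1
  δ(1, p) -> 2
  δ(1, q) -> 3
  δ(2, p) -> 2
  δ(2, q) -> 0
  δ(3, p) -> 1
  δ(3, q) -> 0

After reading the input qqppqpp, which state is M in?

0 --q--> 1
1 --q--> 3
3 --p--> 1
1 --p--> 2
2 --q--> 0
0 --p--> 1
1 --p--> 2

2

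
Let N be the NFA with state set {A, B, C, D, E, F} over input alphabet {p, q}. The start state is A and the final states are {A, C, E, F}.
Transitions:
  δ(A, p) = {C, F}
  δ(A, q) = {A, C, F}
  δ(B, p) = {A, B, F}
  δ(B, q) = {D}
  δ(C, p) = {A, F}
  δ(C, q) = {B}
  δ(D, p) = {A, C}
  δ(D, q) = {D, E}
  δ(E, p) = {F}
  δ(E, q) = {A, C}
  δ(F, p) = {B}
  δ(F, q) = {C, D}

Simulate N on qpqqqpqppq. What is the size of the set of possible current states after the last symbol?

5

Start: {A}
read q: {A, C, F}
read p: {A, B, C, F}
read q: {A, B, C, D, F}
read q: {A, B, C, D, E, F}
read q: {A, B, C, D, E, F}
read p: {A, B, C, F}
read q: {A, B, C, D, F}
read p: {A, B, C, F}
read p: {A, B, C, F}
read q: {A, B, C, D, F}
Final reachable set {A, B, C, D, F} has 5 states.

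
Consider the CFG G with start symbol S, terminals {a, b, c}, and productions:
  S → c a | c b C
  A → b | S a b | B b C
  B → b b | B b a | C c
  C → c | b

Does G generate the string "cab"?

no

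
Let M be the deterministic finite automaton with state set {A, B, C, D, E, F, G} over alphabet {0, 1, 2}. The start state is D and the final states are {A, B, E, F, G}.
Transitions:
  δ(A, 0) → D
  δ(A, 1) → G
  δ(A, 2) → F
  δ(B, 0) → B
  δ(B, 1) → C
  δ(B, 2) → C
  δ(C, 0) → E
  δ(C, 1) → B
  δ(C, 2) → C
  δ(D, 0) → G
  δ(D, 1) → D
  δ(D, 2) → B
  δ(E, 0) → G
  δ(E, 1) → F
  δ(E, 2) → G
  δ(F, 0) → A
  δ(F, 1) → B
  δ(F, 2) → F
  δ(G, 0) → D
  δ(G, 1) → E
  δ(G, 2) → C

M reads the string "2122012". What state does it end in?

D --2--> B
B --1--> C
C --2--> C
C --2--> C
C --0--> E
E --1--> F
F --2--> F

F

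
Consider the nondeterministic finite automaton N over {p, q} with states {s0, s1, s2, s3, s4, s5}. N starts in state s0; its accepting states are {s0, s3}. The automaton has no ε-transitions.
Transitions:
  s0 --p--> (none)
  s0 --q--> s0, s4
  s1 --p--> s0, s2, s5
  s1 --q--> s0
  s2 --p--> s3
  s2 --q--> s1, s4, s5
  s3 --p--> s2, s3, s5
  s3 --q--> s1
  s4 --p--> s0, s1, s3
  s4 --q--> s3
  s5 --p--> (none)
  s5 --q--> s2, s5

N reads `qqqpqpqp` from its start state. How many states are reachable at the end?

5

Start: {s0}
read q: {s0, s4}
read q: {s0, s3, s4}
read q: {s0, s1, s3, s4}
read p: {s0, s1, s2, s3, s5}
read q: {s0, s1, s2, s4, s5}
read p: {s0, s1, s2, s3, s5}
read q: {s0, s1, s2, s4, s5}
read p: {s0, s1, s2, s3, s5}
Final reachable set {s0, s1, s2, s3, s5} has 5 states.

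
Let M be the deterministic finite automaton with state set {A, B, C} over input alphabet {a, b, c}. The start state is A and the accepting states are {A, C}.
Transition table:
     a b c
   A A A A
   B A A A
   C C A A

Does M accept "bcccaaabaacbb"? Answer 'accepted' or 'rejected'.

A --b--> A
A --c--> A
A --c--> A
A --c--> A
A --a--> A
A --a--> A
A --a--> A
A --b--> A
A --a--> A
A --a--> A
A --c--> A
A --b--> A
A --b--> A
End in state A, which is an accepting state.

accepted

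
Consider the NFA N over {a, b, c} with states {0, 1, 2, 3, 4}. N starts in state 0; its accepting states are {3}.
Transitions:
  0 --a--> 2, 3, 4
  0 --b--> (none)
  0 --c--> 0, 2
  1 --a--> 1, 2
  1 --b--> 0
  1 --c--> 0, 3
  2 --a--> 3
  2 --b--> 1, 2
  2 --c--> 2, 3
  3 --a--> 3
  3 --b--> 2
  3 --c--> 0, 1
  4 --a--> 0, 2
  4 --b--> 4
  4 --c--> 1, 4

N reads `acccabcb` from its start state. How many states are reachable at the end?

Start: {0}
read a: {2, 3, 4}
read c: {0, 1, 2, 3, 4}
read c: {0, 1, 2, 3, 4}
read c: {0, 1, 2, 3, 4}
read a: {0, 1, 2, 3, 4}
read b: {0, 1, 2, 4}
read c: {0, 1, 2, 3, 4}
read b: {0, 1, 2, 4}
Final reachable set {0, 1, 2, 4} has 4 states.

4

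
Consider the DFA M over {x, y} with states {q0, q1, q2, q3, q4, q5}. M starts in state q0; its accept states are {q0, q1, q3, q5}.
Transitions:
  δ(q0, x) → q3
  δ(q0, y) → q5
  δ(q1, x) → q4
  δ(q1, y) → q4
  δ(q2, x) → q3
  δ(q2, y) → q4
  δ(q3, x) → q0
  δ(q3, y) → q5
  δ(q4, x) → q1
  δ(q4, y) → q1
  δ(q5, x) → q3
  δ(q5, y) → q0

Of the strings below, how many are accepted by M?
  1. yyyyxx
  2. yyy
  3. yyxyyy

yyyyxx: accepted
yyy: accepted
yyxyyy: accepted

3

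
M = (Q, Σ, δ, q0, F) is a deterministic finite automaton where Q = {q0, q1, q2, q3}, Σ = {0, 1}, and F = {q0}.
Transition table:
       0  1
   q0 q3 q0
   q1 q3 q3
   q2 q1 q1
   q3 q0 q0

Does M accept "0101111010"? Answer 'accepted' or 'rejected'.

q0 --0--> q3
q3 --1--> q0
q0 --0--> q3
q3 --1--> q0
q0 --1--> q0
q0 --1--> q0
q0 --1--> q0
q0 --0--> q3
q3 --1--> q0
q0 --0--> q3
End in state q3, which is not an accepting state.

rejected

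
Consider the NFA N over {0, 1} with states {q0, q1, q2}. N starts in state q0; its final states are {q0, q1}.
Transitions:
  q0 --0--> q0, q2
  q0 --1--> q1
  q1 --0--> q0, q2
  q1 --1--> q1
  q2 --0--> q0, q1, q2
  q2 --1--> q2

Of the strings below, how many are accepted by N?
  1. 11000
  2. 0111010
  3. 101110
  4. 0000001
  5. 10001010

11000: accepted
0111010: accepted
101110: accepted
0000001: accepted
10001010: accepted

5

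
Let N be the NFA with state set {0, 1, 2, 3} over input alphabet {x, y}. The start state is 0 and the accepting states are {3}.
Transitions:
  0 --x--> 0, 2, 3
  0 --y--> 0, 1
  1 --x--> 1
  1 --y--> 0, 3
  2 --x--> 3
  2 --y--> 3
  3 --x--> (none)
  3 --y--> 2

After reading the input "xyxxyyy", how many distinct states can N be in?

4

Start: {0}
read x: {0, 2, 3}
read y: {0, 1, 2, 3}
read x: {0, 1, 2, 3}
read x: {0, 1, 2, 3}
read y: {0, 1, 2, 3}
read y: {0, 1, 2, 3}
read y: {0, 1, 2, 3}
Final reachable set {0, 1, 2, 3} has 4 states.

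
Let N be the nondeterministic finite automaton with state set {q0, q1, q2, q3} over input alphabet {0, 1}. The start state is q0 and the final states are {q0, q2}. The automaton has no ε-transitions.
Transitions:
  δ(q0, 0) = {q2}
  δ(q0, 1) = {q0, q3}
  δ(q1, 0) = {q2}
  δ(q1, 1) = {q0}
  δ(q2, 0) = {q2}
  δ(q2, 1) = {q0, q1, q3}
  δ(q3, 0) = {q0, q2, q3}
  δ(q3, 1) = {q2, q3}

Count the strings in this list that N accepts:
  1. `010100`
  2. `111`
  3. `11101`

`010100`: accepted
`111`: accepted
`11101`: accepted

3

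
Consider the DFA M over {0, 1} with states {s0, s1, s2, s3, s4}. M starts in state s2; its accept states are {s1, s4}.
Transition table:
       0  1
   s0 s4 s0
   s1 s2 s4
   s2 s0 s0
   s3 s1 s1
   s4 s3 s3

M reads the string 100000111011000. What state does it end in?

s2 --1--> s0
s0 --0--> s4
s4 --0--> s3
s3 --0--> s1
s1 --0--> s2
s2 --0--> s0
s0 --1--> s0
s0 --1--> s0
s0 --1--> s0
s0 --0--> s4
s4 --1--> s3
s3 --1--> s1
s1 --0--> s2
s2 --0--> s0
s0 --0--> s4

s4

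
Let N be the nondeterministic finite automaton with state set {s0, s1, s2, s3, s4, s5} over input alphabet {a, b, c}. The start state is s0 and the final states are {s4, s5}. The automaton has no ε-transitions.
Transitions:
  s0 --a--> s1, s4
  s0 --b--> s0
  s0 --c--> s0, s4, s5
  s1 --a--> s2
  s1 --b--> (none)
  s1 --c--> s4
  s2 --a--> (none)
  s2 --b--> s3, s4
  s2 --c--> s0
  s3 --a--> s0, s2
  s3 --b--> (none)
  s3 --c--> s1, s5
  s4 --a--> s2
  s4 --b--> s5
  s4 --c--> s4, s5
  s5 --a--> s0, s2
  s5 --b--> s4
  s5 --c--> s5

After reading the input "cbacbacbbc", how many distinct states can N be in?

Start: {s0}
read c: {s0, s4, s5}
read b: {s0, s4, s5}
read a: {s0, s1, s2, s4}
read c: {s0, s4, s5}
read b: {s0, s4, s5}
read a: {s0, s1, s2, s4}
read c: {s0, s4, s5}
read b: {s0, s4, s5}
read b: {s0, s4, s5}
read c: {s0, s4, s5}
Final reachable set {s0, s4, s5} has 3 states.

3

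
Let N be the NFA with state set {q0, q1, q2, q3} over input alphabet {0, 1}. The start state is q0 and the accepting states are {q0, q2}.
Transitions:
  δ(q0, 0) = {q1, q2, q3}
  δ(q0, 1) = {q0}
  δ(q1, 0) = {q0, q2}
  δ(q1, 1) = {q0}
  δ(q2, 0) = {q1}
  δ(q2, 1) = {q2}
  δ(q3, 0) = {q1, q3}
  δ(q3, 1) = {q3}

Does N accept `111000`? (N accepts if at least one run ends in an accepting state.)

Start: {q0}
read 1: {q0}
read 1: {q0}
read 1: {q0}
read 0: {q1, q2, q3}
read 0: {q0, q1, q2, q3}
read 0: {q0, q1, q2, q3}
Reachable ∩ accepting = {q0, q2} — nonempty.

accepted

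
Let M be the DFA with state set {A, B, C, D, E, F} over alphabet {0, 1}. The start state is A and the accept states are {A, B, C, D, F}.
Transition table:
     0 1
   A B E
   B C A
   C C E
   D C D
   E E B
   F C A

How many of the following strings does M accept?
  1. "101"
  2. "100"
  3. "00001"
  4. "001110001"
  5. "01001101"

1

"101": accepted
"100": rejected
"00001": rejected
"001110001": rejected
"01001101": rejected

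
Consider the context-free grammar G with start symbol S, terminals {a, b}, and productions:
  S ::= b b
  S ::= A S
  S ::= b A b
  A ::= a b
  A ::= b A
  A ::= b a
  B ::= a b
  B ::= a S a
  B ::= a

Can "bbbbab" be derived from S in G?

S ⇒ bAb ⇒ bbAb ⇒ bbbAb ⇒ bbbbab

yes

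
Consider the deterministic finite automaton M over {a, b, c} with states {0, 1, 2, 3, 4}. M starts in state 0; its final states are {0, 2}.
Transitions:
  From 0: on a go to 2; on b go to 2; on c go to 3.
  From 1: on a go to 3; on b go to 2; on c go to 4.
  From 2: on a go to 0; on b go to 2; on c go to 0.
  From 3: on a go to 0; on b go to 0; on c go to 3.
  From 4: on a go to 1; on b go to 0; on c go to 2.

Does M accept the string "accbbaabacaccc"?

rejected

0 --a--> 2
2 --c--> 0
0 --c--> 3
3 --b--> 0
0 --b--> 2
2 --a--> 0
0 --a--> 2
2 --b--> 2
2 --a--> 0
0 --c--> 3
3 --a--> 0
0 --c--> 3
3 --c--> 3
3 --c--> 3
End in state 3, which is not an accepting state.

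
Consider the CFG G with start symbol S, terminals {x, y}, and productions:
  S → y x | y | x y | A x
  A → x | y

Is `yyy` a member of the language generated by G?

no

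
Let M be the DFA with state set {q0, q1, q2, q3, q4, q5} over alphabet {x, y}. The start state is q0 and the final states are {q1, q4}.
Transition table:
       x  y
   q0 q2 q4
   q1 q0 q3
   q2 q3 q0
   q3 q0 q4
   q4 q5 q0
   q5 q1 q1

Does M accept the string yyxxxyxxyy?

accepted

q0 --y--> q4
q4 --y--> q0
q0 --x--> q2
q2 --x--> q3
q3 --x--> q0
q0 --y--> q4
q4 --x--> q5
q5 --x--> q1
q1 --y--> q3
q3 --y--> q4
End in state q4, which is an accepting state.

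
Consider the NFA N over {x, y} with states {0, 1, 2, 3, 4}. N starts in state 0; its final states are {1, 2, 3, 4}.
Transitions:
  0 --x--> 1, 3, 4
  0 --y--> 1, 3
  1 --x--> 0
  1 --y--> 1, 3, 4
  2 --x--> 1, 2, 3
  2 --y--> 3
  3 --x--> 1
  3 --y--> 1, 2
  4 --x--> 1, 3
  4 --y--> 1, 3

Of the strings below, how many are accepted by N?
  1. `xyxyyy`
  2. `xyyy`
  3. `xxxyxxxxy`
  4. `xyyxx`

4

`xyxyyy`: accepted
`xyyy`: accepted
`xxxyxxxxy`: accepted
`xyyxx`: accepted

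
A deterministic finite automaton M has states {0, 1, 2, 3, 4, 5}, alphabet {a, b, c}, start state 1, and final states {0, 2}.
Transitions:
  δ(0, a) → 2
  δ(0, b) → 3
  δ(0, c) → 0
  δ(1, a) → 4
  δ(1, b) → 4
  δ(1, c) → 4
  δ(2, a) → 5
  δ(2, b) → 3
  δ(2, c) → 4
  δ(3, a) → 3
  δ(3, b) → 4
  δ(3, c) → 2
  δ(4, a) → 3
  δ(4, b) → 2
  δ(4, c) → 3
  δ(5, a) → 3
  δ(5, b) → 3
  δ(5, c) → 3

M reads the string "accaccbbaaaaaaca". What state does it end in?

1 --a--> 4
4 --c--> 3
3 --c--> 2
2 --a--> 5
5 --c--> 3
3 --c--> 2
2 --b--> 3
3 --b--> 4
4 --a--> 3
3 --a--> 3
3 --a--> 3
3 --a--> 3
3 --a--> 3
3 --a--> 3
3 --c--> 2
2 --a--> 5

5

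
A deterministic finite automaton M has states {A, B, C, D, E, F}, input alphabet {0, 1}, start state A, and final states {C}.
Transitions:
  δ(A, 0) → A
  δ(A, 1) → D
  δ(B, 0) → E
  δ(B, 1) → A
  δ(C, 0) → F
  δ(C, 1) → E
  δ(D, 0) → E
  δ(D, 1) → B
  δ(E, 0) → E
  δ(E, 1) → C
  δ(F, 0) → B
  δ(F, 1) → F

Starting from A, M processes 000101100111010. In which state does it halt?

A --0--> A
A --0--> A
A --0--> A
A --1--> D
D --0--> E
E --1--> C
C --1--> E
E --0--> E
E --0--> E
E --1--> C
C --1--> E
E --1--> C
C --0--> F
F --1--> F
F --0--> B

B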